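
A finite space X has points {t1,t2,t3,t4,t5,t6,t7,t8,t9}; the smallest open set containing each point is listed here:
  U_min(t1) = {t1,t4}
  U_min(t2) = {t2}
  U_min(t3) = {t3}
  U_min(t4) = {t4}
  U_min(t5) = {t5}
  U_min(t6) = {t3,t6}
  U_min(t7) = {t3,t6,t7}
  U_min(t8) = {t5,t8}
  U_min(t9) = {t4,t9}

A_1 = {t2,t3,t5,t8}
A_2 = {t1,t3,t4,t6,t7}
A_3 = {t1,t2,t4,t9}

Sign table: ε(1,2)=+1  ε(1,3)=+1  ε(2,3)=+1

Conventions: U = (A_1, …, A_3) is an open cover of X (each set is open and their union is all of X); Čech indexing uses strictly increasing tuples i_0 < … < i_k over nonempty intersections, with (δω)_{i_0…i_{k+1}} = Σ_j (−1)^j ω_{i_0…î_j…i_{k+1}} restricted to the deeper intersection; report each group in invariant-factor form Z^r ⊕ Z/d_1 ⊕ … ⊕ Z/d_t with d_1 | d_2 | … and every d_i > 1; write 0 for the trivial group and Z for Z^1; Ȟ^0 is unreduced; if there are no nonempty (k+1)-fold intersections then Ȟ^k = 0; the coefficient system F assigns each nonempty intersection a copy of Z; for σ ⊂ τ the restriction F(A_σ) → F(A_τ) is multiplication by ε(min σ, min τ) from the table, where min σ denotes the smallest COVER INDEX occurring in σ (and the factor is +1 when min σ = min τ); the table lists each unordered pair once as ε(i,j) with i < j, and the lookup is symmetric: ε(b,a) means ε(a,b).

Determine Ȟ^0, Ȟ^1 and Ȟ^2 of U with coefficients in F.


nonempty overlaps:
  A12={t3} A13={t2} A23={t1,t4}
C dims 3,3; δ0: rk 2, SNF 1^2
degree 0: 3−2−0 = 1 → Ȟ^0 ≅ Z
degree 1: 3−0−2 = 1 → Ȟ^1 ≅ Z
degree 2: 0−0−0 = 0 → Ȟ^2 ≅ 0

Ȟ^0 = Z, Ȟ^1 = Z and Ȟ^2 = 0


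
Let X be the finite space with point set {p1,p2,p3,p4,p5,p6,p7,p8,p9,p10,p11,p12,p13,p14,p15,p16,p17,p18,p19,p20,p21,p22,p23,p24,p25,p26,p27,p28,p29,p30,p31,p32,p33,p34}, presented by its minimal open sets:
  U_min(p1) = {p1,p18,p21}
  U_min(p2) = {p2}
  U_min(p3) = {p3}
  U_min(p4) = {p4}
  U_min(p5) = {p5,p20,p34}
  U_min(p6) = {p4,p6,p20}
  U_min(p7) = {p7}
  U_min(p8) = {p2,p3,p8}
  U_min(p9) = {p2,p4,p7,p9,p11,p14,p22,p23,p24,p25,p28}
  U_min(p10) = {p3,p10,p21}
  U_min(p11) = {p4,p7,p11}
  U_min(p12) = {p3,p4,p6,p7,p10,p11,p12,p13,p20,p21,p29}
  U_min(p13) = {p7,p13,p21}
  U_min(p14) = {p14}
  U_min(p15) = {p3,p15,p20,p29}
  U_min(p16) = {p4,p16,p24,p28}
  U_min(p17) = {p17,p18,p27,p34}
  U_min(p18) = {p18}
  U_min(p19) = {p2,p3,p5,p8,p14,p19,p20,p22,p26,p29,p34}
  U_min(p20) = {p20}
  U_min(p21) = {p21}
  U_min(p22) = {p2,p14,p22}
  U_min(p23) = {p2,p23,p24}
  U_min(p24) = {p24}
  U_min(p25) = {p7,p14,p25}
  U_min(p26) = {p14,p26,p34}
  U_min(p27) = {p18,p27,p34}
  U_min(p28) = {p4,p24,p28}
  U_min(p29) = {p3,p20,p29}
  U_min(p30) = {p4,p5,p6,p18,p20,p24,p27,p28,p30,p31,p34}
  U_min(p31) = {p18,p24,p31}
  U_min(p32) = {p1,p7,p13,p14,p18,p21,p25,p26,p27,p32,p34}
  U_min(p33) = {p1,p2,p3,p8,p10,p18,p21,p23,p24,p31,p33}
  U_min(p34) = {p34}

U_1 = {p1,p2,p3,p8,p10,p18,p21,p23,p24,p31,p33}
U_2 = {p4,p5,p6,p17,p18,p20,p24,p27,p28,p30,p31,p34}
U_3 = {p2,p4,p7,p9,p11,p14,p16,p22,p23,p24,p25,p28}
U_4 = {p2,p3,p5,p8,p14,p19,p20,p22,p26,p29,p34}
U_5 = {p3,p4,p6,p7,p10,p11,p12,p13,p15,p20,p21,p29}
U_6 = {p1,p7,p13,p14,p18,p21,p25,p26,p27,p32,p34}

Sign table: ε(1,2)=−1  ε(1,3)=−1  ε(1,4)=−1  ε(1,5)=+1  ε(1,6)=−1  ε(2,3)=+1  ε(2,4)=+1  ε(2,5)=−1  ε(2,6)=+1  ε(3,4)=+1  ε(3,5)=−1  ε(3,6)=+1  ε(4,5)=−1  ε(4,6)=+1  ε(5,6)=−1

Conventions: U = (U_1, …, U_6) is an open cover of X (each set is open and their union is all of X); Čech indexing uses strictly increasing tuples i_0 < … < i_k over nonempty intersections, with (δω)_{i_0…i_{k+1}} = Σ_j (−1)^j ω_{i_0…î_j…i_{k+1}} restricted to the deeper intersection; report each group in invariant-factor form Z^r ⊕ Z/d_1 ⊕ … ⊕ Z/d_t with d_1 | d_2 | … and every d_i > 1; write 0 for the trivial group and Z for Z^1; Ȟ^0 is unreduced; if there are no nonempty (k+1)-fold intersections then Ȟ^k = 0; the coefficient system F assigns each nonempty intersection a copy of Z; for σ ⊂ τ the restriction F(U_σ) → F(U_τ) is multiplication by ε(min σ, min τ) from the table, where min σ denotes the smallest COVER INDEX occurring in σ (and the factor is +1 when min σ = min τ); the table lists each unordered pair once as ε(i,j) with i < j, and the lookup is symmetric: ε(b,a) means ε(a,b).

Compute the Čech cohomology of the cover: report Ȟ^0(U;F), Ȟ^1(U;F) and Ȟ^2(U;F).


Ȟ^0 ≅ Z, Ȟ^1 ≅ 0, Ȟ^2 ≅ Z/2

intersection data:
  U12={p18,p24,p31} U13={p2,p23,p24} U14={p2,p3,p8} U15={p3,p10,p21} U16={p1,p18,p21} U23={p4,p24,p28} U24={p5,p20,p34} U25={p4,p6,p20} U26={p18,p27,p34} U34={p2,p14,p22} U35={p4,p7,p11} U36={p7,p14,p25} U45={p3,p20,p29} U46={p14,p26,p34} U56={p7,p13,p21}
  U123={p24} U126={p18} U134={p2} U145={p3} U156={p21} U235={p4} U245={p20} U246={p34} U346={p14} U356={p7}
C dims 6,15,10; δ0: rk 5, SNF 1^5; δ1: rk 10, SNF 1^9·2
Ȟ^0 = (6 − 5) − 0 = 1, so Ȟ^0 ≅ Z
Ȟ^1 = (15 − 10) − 5 = 0, so Ȟ^1 ≅ 0
Ȟ^2 = (10 − 0) − 10 = 0 plus torsion [2], so Ȟ^2 ≅ Z/2


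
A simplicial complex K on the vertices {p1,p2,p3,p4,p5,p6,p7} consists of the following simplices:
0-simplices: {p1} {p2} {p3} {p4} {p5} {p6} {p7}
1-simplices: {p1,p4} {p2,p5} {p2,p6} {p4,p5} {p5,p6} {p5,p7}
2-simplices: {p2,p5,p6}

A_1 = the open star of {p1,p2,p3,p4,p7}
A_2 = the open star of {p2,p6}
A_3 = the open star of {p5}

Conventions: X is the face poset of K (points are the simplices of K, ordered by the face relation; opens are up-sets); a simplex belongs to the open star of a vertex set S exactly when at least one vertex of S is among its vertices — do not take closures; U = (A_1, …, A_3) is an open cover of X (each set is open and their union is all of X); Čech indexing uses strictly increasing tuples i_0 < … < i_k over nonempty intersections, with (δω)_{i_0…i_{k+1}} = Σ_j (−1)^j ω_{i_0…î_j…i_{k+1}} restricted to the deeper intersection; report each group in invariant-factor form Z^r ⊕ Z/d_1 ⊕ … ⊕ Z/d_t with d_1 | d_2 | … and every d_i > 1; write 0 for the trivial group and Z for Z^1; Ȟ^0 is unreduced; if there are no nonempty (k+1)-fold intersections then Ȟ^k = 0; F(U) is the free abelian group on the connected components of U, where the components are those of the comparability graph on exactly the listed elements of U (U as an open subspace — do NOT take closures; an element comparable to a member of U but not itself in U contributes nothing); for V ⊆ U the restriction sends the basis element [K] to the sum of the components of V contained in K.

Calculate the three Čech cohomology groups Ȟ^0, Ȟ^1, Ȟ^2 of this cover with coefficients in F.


Ȟ^0 = Z^2, Ȟ^1 = 0, Ȟ^2 = 0

nonempty intersections:
  A1={{p1},{p2},{p3},{p4},{p7},{p1,p4},{p2,p5},{p2,p6},{p4,p5},{p5,p7},{p2,p5,p6}} A2={{p2},{p6},{p2,p5},{p2,p6},{p5,p6},{p2,p5,p6}} A3={{p5},{p2,p5},{p4,p5},{p5,p6},{p5,p7},{p2,p5,p6}}
  A12={{p2},{p2,p5},{p2,p6},{p2,p5,p6}} A13={{p2,p5},{p4,p5},{p5,p7},{p2,p5,p6}} A23={{p2,p5},{p5,p6},{p2,p5,p6}}
  A123={{p2,p5},{p2,p5,p6}}
components per intersection:
  A1: {{p1},{p4},{p1,p4},{p4,p5}} {{p2},{p2,p5},{p2,p6},{p2,p5,p6}} {{p3}} {{p7},{p5,p7}}
  A2: {{p2},{p6},{p2,p5},{p2,p6},{p5,p6},{p2,p5,p6}}
  A3: {{p5},{p2,p5},{p4,p5},{p5,p6},{p5,p7},{p2,p5,p6}}
  A12: {{p2},{p2,p5},{p2,p6},{p2,p5,p6}}
  A13: {{p2,p5},{p2,p5,p6}} {{p4,p5}} {{p5,p7}}
  A23: {{p2,p5},{p5,p6},{p2,p5,p6}}
  A123: {{p2,p5},{p2,p5,p6}}
C dims 6,5,1; δ0: rk 4, SNF 1^4; δ1: rk 1, SNF 1^1
Ȟ^0: (6−4)−0=2 ⇒ Z^2
Ȟ^1: (5−1)−4=0 ⇒ 0
Ȟ^2: (1−0)−1=0 ⇒ 0


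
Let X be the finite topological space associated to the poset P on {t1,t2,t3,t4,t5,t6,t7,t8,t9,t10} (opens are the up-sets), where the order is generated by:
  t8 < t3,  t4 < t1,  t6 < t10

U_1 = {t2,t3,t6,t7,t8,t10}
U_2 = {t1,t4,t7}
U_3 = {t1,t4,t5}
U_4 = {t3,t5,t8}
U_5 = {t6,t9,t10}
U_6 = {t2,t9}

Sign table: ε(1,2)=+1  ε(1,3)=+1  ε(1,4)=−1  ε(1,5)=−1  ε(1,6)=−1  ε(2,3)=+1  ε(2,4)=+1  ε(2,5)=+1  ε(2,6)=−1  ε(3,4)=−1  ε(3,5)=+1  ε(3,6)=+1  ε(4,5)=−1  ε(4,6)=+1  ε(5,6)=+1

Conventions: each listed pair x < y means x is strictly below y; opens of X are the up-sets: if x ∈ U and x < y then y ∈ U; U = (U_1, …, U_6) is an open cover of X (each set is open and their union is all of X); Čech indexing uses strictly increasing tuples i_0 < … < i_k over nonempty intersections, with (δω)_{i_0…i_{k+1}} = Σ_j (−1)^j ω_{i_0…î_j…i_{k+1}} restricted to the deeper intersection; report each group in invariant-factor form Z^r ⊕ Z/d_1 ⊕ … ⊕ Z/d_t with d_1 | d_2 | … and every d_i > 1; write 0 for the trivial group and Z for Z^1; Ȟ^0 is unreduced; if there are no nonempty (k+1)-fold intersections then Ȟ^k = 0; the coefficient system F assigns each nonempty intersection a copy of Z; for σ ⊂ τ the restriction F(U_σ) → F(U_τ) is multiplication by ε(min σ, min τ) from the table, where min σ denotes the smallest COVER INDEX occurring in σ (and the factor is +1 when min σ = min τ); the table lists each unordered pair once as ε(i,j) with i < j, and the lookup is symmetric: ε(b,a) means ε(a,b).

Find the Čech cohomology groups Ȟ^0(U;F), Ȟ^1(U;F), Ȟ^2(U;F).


nonempty intersections:
  U12={t7} U14={t3,t8} U15={t6,t10} U16={t2} U23={t1,t4} U34={t5} U56={t9}
C dims 6,7; δ0: rk 5, SNF 1^5
Ȟ^0: (6−5)−0=1 ⇒ Z
Ȟ^1: (7−0)−5=2 ⇒ Z^2
Ȟ^2: (0−0)−0=0 ⇒ 0

Ȟ^0 ≅ Z, Ȟ^1 ≅ Z^2 and Ȟ^2 ≅ 0


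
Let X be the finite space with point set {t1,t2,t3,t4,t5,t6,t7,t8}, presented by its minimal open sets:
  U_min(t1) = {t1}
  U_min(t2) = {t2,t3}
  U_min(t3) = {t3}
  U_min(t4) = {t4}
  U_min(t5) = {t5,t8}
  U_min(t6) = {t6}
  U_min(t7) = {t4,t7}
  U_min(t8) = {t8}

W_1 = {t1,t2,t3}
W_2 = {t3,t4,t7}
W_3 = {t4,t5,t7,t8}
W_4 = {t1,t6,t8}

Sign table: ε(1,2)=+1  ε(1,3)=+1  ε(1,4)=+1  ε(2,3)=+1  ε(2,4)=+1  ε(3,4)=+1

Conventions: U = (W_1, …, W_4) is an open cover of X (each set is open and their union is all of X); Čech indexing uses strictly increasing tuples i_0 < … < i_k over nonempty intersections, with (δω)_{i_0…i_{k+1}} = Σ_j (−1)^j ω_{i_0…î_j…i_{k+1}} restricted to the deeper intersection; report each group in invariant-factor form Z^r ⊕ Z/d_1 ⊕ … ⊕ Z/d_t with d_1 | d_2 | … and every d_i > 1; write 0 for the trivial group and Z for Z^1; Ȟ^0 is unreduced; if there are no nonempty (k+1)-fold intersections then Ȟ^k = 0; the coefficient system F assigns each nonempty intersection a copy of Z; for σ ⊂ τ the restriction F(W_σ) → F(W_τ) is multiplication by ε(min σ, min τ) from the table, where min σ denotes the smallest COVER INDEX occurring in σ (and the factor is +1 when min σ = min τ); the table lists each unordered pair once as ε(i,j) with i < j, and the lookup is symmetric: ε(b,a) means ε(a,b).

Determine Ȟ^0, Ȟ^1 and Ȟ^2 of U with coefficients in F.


Ȟ^0 = Z; Ȟ^1 = Z; Ȟ^2 = 0

intersection data:
  W12={t3} W14={t1} W23={t4,t7} W34={t8}
C dims 4,4; δ0: rk 3, SNF 1^3
Ȟ^0 = (4 − 3) − 0 = 1, so Ȟ^0 ≅ Z
Ȟ^1 = (4 − 0) − 3 = 1, so Ȟ^1 ≅ Z
Ȟ^2 = (0 − 0) − 0 = 0, so Ȟ^2 ≅ 0


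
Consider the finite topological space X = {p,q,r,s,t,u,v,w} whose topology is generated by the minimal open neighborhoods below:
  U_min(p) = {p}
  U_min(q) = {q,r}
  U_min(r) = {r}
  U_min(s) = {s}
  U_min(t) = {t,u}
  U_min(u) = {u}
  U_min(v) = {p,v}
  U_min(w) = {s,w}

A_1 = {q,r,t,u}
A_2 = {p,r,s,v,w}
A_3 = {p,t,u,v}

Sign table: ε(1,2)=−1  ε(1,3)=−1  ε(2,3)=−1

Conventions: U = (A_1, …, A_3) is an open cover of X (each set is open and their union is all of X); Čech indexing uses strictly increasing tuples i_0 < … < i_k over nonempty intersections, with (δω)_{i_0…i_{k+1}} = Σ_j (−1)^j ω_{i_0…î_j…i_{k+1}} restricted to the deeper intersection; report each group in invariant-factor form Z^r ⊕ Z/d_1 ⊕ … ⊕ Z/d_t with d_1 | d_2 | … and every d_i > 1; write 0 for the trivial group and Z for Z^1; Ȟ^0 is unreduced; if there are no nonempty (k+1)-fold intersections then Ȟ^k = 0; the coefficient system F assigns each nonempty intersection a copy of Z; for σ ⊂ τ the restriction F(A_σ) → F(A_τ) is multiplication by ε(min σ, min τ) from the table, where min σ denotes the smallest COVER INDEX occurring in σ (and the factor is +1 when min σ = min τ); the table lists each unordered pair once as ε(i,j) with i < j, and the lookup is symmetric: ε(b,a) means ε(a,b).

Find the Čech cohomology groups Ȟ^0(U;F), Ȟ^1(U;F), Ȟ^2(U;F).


cover nerve:
  A12={r} A13={t,u} A23={p,v}
C dims 3,3; δ0: rk 3, SNF 1^2·2
Ȟ^0: (3−3)−0=0 ⇒ 0
Ȟ^1: (3−0)−3=0 plus torsion [2] ⇒ Z/2
Ȟ^2: (0−0)−0=0 ⇒ 0

Ȟ^0 ≅ 0; Ȟ^1 ≅ Z/2; Ȟ^2 ≅ 0


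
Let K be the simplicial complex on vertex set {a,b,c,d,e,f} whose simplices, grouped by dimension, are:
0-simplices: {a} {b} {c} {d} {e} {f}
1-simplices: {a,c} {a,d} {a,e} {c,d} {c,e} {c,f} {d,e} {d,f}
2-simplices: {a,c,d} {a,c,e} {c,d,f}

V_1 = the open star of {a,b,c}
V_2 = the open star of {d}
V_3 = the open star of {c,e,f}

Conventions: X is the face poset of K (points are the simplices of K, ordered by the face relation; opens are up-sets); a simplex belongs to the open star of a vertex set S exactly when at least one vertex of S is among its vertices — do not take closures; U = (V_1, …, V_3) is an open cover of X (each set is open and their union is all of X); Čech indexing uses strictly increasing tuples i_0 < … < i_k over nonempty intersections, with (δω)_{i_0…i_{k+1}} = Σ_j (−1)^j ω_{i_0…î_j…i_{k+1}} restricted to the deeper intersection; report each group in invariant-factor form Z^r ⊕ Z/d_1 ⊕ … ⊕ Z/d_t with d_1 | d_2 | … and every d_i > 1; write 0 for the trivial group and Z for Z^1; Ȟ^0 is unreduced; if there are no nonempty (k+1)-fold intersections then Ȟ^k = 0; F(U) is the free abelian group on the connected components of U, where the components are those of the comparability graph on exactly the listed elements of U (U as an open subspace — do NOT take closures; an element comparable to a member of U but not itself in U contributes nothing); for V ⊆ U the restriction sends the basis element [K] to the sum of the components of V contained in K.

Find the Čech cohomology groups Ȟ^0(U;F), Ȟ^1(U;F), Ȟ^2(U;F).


nonempty overlaps:
  V1={{a},{b},{c},{a,c},{a,d},{a,e},{c,d},{c,e},{c,f},{a,c,d},{a,c,e},{c,d,f}} V2={{d},{a,d},{c,d},{d,e},{d,f},{a,c,d},{c,d,f}} V3={{c},{e},{f},{a,c},{a,e},{c,d},{c,e},{c,f},{d,e},{d,f},{a,c,d},{a,c,e},{c,d,f}}
  V12={{a,d},{c,d},{a,c,d},{c,d,f}} V13={{c},{a,c},{a,e},{c,d},{c,e},{c,f},{a,c,d},{a,c,e},{c,d,f}} V23={{c,d},{d,e},{d,f},{a,c,d},{c,d,f}}
  V123={{c,d},{a,c,d},{c,d,f}}
components per intersection:
  V1: {{a},{c},{a,c},{a,d},{a,e},{c,d},{c,e},{c,f},{a,c,d},{a,c,e},{c,d,f}} {{b}}
  V2: {{d},{a,d},{c,d},{d,e},{d,f},{a,c,d},{c,d,f}}
  V3: {{c},{e},{f},{a,c},{a,e},{c,d},{c,e},{c,f},{d,e},{d,f},{a,c,d},{a,c,e},{c,d,f}}
  V12: {{a,d},{c,d},{a,c,d},{c,d,f}}
  V13: {{c},{a,c},{a,e},{c,d},{c,e},{c,f},{a,c,d},{a,c,e},{c,d,f}}
  V23: {{c,d},{d,f},{a,c,d},{c,d,f}} {{d,e}}
  V123: {{c,d},{a,c,d},{c,d,f}}
C dims 4,4,1; δ0: rk 2, SNF 1^2; δ1: rk 1, SNF 1^1
degree 0: 4−2−0 = 2 → Ȟ^0 ≅ Z^2
degree 1: 4−1−2 = 1 → Ȟ^1 ≅ Z
degree 2: 1−0−1 = 0 → Ȟ^2 ≅ 0

Ȟ^0 ≅ Z^2, Ȟ^1 ≅ Z, Ȟ^2 ≅ 0


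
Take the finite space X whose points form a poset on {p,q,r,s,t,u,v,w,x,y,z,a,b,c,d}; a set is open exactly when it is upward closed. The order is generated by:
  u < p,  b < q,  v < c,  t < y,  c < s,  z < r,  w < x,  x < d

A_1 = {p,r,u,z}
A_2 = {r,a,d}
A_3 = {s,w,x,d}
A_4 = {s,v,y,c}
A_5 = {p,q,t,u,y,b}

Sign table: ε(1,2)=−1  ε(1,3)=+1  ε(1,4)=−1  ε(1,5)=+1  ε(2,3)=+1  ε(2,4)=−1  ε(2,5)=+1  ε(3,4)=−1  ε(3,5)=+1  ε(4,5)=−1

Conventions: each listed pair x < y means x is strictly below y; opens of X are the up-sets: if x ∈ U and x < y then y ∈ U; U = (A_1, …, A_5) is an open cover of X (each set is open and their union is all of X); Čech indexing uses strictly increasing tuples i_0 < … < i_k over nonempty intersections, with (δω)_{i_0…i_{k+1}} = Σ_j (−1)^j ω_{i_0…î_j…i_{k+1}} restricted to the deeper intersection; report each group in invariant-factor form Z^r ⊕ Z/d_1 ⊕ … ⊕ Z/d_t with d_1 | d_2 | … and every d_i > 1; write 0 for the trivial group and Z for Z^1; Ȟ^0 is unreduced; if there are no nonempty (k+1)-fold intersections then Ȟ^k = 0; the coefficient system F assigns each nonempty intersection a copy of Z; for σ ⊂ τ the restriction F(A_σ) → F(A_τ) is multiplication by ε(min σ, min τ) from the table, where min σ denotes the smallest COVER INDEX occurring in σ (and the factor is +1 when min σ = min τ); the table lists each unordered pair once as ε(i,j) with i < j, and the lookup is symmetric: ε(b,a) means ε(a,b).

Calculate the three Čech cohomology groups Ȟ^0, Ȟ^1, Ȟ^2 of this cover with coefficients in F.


Ȟ^0 ≅ 0; Ȟ^1 ≅ Z/2; Ȟ^2 ≅ 0

cover nerve:
  A12={r} A15={p,u} A23={d} A34={s} A45={y}
C dims 5,5; δ0: rk 5, SNF 1^4·2
Ȟ^0: (5−5)−0=0 ⇒ 0
Ȟ^1: (5−0)−5=0 plus torsion [2] ⇒ Z/2
Ȟ^2: (0−0)−0=0 ⇒ 0


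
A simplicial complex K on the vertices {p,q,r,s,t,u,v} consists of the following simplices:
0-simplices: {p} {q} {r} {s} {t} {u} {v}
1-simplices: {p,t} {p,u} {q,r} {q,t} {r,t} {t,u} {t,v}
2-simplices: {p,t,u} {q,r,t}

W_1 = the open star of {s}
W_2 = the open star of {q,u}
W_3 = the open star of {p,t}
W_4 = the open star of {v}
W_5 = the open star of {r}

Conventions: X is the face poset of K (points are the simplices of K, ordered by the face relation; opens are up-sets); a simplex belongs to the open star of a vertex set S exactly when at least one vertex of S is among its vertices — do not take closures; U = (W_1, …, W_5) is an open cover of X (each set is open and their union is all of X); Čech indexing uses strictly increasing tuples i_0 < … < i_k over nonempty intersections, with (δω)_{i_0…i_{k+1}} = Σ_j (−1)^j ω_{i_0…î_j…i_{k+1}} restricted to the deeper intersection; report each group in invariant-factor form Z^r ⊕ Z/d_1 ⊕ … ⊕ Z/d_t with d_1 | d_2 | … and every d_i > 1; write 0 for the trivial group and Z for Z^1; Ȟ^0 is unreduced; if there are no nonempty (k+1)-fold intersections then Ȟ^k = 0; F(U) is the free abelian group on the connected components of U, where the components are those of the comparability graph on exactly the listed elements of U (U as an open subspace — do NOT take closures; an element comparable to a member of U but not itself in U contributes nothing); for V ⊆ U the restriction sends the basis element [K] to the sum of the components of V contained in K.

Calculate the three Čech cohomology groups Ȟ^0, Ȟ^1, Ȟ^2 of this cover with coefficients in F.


nerve simplices:
  W1={{s}} W2={{q},{u},{p,u},{q,r},{q,t},{t,u},{p,t,u},{q,r,t}} W3={{p},{t},{p,t},{p,u},{q,t},{r,t},{t,u},{t,v},{p,t,u},{q,r,t}} W4={{v},{t,v}} W5={{r},{q,r},{r,t},{q,r,t}}
  W23={{p,u},{q,t},{t,u},{p,t,u},{q,r,t}} W25={{q,r},{q,r,t}} W34={{t,v}} W35={{r,t},{q,r,t}}
  W235={{q,r,t}}
components per intersection:
  W1: {{s}}
  W2: {{q},{q,r},{q,t},{q,r,t}} {{u},{p,u},{t,u},{p,t,u}}
  W3: {{p},{t},{p,t},{p,u},{q,t},{r,t},{t,u},{t,v},{p,t,u},{q,r,t}}
  W4: {{v},{t,v}}
  W5: {{r},{q,r},{r,t},{q,r,t}}
  W23: {{p,u},{t,u},{p,t,u}} {{q,t},{q,r,t}}
  W25: {{q,r},{q,r,t}}
  W34: {{t,v}}
  W35: {{r,t},{q,r,t}}
  W235: {{q,r,t}}
C dims 6,5,1; δ0: rk 4, SNF 1^4; δ1: rk 1, SNF 1^1
degree 0: 6−4−0 = 2 → Ȟ^0 ≅ Z^2
degree 1: 5−1−4 = 0 → Ȟ^1 ≅ 0
degree 2: 1−0−1 = 0 → Ȟ^2 ≅ 0

Ȟ^0 ≅ Z^2, Ȟ^1 ≅ 0, Ȟ^2 ≅ 0


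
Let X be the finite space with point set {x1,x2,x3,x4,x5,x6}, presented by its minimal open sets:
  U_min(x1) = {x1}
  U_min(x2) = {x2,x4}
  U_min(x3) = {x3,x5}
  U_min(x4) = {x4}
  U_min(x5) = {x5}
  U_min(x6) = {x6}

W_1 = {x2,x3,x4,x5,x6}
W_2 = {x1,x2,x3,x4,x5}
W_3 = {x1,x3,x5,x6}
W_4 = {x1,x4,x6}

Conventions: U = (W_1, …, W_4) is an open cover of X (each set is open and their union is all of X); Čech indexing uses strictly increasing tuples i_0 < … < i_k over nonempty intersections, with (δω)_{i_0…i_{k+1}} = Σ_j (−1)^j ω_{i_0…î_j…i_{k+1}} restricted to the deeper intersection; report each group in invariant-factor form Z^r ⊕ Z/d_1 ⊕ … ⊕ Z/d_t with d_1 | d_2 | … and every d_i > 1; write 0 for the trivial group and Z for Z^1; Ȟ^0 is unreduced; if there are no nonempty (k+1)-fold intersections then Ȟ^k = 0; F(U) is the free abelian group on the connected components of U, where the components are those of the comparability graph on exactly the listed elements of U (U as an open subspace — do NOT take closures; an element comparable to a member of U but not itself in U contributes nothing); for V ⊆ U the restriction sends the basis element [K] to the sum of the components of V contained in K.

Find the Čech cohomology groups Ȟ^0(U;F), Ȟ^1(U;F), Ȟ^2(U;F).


Ȟ^0 = Z^4, Ȟ^1 = 0, Ȟ^2 = 0

nerve of the cover:
  W12={x2,x3,x4,x5} W13={x3,x5,x6} W14={x4,x6} W23={x1,x3,x5} W24={x1,x4} W34={x1,x6}
  W123={x3,x5} W124={x4} W134={x6} W234={x1}
components per intersection:
  W1: {x2,x4} {x3,x5} {x6}
  W2: {x1} {x2,x4} {x3,x5}
  W3: {x1} {x3,x5} {x6}
  W4: {x1} {x4} {x6}
  W12: {x2,x4} {x3,x5}
  W13: {x3,x5} {x6}
  W14: {x4} {x6}
  W23: {x1} {x3,x5}
  W24: {x1} {x4}
  W34: {x1} {x6}
  W123: {x3,x5}
  W124: {x4}
  W134: {x6}
  W234: {x1}
C dims 12,12,4; δ0: rk 8, SNF 1^8; δ1: rk 4, SNF 1^4
Ȟ^0 = (12 − 8) − 0 = 4, so Ȟ^0 ≅ Z^4
Ȟ^1 = (12 − 4) − 8 = 0, so Ȟ^1 ≅ 0
Ȟ^2 = (4 − 0) − 4 = 0, so Ȟ^2 ≅ 0


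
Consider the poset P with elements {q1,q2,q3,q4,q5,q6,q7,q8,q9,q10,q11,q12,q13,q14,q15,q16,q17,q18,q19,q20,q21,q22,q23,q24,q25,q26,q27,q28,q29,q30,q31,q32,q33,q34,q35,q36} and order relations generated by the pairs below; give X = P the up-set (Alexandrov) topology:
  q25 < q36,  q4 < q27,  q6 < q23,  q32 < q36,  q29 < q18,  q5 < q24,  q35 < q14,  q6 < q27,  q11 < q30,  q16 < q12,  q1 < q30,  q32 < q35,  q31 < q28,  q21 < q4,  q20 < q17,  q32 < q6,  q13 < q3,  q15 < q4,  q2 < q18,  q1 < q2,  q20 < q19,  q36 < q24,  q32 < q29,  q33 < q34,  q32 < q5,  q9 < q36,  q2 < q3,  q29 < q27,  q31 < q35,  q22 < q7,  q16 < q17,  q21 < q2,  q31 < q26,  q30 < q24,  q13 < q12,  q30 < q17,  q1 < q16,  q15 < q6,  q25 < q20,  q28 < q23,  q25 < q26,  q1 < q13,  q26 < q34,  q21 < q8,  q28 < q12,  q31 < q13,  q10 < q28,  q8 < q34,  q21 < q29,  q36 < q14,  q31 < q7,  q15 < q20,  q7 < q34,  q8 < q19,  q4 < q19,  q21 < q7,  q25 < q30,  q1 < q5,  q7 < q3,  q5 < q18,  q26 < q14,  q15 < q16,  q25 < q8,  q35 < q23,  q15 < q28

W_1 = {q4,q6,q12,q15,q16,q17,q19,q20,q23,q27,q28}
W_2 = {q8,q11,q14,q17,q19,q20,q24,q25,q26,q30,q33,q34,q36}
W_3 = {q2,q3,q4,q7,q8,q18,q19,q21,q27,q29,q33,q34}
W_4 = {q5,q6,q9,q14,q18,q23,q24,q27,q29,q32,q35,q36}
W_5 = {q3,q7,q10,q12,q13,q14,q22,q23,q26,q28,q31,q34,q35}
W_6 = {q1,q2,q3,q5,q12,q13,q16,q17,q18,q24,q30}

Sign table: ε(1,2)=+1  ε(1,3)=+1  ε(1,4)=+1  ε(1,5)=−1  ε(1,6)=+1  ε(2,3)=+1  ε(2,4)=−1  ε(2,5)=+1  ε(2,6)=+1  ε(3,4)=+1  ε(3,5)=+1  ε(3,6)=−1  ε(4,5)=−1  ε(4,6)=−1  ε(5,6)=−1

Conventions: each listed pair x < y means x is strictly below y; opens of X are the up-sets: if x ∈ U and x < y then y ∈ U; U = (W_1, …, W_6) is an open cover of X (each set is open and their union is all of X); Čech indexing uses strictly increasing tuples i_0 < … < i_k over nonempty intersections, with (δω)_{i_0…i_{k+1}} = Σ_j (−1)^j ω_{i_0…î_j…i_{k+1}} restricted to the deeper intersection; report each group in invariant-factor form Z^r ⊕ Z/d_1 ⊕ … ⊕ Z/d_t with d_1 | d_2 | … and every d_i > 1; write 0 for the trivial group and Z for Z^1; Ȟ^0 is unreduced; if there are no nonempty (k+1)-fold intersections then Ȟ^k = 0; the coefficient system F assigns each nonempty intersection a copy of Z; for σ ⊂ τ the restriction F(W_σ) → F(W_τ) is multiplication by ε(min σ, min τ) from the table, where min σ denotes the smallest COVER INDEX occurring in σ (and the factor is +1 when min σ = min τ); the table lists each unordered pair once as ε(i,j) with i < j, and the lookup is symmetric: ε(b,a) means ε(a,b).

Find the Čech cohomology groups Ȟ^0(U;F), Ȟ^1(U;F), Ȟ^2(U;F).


Ȟ^0 = 0, Ȟ^1 = Z/2 and Ȟ^2 = Z

nerve of the cover:
  W12={q17,q19,q20} W13={q4,q19,q27} W14={q6,q23,q27} W15={q12,q23,q28} W16={q12,q16,q17} W23={q8,q19,q33,q34} W24={q14,q24,q36} W25={q14,q26,q34} W26={q17,q24,q30} W34={q18,q27,q29} W35={q3,q7,q34} W36={q2,q3,q18} W45={q14,q23,q35} W46={q5,q18,q24} W56={q3,q12,q13}
  W123={q19} W126={q17} W134={q27} W145={q23} W156={q12} W235={q34} W245={q14} W246={q24} W346={q18} W356={q3}
C dims 6,15,10; δ0: rk 6, SNF 1^5·2; δ1: rk 9, SNF 1^9
Ȟ^0 = (6 − 6) − 0 = 0, so Ȟ^0 ≅ 0
Ȟ^1 = (15 − 9) − 6 = 0 plus torsion [2], so Ȟ^1 ≅ Z/2
Ȟ^2 = (10 − 0) − 9 = 1, so Ȟ^2 ≅ Z


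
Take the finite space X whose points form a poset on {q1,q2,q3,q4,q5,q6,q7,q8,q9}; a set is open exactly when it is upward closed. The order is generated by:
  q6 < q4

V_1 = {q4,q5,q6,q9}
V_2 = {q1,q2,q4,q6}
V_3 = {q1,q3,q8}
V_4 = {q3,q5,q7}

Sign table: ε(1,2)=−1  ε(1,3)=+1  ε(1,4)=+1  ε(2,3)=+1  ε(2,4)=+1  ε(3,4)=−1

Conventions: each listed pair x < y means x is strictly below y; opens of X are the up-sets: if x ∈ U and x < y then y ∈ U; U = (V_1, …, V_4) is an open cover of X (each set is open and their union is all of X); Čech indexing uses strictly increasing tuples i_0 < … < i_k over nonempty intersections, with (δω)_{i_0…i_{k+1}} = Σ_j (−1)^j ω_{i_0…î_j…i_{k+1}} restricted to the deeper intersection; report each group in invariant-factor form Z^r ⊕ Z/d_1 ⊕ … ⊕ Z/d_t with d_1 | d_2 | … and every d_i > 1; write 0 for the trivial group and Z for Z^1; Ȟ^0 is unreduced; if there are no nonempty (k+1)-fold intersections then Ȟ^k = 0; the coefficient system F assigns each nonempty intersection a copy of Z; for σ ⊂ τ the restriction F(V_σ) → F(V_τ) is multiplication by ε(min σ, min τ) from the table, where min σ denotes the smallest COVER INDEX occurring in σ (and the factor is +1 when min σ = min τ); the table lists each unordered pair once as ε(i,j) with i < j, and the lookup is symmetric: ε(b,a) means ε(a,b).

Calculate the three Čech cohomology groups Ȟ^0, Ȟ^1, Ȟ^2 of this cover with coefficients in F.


Ȟ^0 = Z, Ȟ^1 = Z, Ȟ^2 = 0

nonempty overlaps:
  V12={q4,q6} V14={q5} V23={q1} V34={q3}
C dims 4,4; δ0: rk 3, SNF 1^3
degree 0: 4−3−0 = 1 → Ȟ^0 ≅ Z
degree 1: 4−0−3 = 1 → Ȟ^1 ≅ Z
degree 2: 0−0−0 = 0 → Ȟ^2 ≅ 0


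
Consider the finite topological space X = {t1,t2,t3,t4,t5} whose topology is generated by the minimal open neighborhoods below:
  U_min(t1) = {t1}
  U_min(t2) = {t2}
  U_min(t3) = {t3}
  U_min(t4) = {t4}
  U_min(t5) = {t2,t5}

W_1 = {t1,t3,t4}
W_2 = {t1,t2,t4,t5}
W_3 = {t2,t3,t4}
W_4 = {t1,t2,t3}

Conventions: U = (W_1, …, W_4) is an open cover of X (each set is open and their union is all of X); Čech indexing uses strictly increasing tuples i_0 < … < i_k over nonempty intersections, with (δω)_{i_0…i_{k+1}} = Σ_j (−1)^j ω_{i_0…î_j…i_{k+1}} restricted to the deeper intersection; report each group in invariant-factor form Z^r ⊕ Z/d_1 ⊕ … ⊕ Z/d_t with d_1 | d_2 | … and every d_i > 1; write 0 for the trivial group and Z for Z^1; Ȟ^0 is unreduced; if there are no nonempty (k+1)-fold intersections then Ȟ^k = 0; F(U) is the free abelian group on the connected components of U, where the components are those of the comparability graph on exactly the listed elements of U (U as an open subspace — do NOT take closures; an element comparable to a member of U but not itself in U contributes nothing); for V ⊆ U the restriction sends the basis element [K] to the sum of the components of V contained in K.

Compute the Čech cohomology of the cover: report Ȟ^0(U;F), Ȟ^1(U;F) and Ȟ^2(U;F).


nonempty overlaps:
  W12={t1,t4} W13={t3,t4} W14={t1,t3} W23={t2,t4} W24={t1,t2} W34={t2,t3}
  W123={t4} W124={t1} W134={t3} W234={t2}
components per intersection:
  W1: {t1} {t3} {t4}
  W2: {t1} {t2,t5} {t4}
  W3: {t2} {t3} {t4}
  W4: {t1} {t2} {t3}
  W12: {t1} {t4}
  W13: {t3} {t4}
  W14: {t1} {t3}
  W23: {t2} {t4}
  W24: {t1} {t2}
  W34: {t2} {t3}
  W123: {t4}
  W124: {t1}
  W134: {t3}
  W234: {t2}
C dims 12,12,4; δ0: rk 8, SNF 1^8; δ1: rk 4, SNF 1^4
degree 0: 12−8−0 = 4 → Ȟ^0 ≅ Z^4
degree 1: 12−4−8 = 0 → Ȟ^1 ≅ 0
degree 2: 4−0−4 = 0 → Ȟ^2 ≅ 0

Ȟ^0 ≅ Z^4, Ȟ^1 ≅ 0 and Ȟ^2 ≅ 0


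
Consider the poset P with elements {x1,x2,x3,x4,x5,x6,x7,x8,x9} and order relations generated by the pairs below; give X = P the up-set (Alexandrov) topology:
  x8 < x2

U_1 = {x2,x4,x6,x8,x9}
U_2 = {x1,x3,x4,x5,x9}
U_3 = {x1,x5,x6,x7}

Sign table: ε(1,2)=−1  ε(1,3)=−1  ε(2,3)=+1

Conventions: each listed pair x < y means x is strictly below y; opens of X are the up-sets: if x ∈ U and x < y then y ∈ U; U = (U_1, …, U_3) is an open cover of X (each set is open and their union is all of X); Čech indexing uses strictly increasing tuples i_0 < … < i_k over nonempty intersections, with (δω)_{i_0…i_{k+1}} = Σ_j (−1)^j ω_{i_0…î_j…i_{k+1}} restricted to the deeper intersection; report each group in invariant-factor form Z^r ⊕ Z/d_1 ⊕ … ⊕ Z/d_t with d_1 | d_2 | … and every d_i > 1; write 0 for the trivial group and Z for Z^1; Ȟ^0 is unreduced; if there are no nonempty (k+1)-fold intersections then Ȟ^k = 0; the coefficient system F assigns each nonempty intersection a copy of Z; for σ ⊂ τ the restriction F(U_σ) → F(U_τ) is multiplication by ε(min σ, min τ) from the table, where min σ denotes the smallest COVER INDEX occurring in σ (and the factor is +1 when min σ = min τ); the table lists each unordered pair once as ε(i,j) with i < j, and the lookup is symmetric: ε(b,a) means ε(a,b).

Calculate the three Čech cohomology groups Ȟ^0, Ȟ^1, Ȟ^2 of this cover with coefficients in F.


nonempty intersections:
  U12={x4,x9} U13={x6} U23={x1,x5}
C dims 3,3; δ0: rk 2, SNF 1^2
Ȟ^0: (3−2)−0=1 ⇒ Z
Ȟ^1: (3−0)−2=1 ⇒ Z
Ȟ^2: (0−0)−0=0 ⇒ 0

Ȟ^0 = Z,  Ȟ^1 = Z,  Ȟ^2 = 0


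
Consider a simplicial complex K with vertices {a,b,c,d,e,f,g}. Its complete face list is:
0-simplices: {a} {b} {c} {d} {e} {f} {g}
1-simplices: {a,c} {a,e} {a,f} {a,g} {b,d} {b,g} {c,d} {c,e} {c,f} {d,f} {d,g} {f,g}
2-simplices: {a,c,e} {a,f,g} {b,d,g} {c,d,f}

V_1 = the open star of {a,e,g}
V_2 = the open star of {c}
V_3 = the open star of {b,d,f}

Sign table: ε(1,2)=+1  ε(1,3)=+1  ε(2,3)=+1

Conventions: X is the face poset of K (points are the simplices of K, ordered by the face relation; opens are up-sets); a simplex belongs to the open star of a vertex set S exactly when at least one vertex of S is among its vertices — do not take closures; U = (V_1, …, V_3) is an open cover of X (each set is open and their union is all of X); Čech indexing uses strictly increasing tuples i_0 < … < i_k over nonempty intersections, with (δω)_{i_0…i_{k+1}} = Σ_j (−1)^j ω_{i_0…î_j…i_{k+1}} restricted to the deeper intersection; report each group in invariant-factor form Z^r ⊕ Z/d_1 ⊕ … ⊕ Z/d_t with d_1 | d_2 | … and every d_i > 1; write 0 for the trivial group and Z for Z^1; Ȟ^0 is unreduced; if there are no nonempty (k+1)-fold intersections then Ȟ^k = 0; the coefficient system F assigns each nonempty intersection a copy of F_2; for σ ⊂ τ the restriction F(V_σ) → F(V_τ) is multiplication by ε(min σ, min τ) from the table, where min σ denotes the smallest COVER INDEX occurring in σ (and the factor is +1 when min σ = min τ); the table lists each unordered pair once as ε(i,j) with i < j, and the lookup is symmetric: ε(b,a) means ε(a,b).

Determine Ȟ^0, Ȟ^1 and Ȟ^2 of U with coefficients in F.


nerve of the cover:
  V1={{a},{e},{g},{a,c},{a,e},{a,f},{a,g},{b,g},{c,e},{d,g},{f,g},{a,c,e},{a,f,g},{b,d,g}} V2={{c},{a,c},{c,d},{c,e},{c,f},{a,c,e},{c,d,f}} V3={{b},{d},{f},{a,f},{b,d},{b,g},{c,d},{c,f},{d,f},{d,g},{f,g},{a,f,g},{b,d,g},{c,d,f}}
  V12={{a,c},{c,e},{a,c,e}} V13={{a,f},{b,g},{d,g},{f,g},{a,f,g},{b,d,g}} V23={{c,d},{c,f},{c,d,f}}
C dims 3,3; δ0: rk_F2 2
Ȟ^0 = (3 − 2) − 0 = 1, so Ȟ^0 ≅ Z/2
Ȟ^1 = (3 − 0) − 2 = 1, so Ȟ^1 ≅ Z/2
Ȟ^2 = (0 − 0) − 0 = 0, so Ȟ^2 ≅ 0

Ȟ^0 = Z/2; Ȟ^1 = Z/2; Ȟ^2 = 0


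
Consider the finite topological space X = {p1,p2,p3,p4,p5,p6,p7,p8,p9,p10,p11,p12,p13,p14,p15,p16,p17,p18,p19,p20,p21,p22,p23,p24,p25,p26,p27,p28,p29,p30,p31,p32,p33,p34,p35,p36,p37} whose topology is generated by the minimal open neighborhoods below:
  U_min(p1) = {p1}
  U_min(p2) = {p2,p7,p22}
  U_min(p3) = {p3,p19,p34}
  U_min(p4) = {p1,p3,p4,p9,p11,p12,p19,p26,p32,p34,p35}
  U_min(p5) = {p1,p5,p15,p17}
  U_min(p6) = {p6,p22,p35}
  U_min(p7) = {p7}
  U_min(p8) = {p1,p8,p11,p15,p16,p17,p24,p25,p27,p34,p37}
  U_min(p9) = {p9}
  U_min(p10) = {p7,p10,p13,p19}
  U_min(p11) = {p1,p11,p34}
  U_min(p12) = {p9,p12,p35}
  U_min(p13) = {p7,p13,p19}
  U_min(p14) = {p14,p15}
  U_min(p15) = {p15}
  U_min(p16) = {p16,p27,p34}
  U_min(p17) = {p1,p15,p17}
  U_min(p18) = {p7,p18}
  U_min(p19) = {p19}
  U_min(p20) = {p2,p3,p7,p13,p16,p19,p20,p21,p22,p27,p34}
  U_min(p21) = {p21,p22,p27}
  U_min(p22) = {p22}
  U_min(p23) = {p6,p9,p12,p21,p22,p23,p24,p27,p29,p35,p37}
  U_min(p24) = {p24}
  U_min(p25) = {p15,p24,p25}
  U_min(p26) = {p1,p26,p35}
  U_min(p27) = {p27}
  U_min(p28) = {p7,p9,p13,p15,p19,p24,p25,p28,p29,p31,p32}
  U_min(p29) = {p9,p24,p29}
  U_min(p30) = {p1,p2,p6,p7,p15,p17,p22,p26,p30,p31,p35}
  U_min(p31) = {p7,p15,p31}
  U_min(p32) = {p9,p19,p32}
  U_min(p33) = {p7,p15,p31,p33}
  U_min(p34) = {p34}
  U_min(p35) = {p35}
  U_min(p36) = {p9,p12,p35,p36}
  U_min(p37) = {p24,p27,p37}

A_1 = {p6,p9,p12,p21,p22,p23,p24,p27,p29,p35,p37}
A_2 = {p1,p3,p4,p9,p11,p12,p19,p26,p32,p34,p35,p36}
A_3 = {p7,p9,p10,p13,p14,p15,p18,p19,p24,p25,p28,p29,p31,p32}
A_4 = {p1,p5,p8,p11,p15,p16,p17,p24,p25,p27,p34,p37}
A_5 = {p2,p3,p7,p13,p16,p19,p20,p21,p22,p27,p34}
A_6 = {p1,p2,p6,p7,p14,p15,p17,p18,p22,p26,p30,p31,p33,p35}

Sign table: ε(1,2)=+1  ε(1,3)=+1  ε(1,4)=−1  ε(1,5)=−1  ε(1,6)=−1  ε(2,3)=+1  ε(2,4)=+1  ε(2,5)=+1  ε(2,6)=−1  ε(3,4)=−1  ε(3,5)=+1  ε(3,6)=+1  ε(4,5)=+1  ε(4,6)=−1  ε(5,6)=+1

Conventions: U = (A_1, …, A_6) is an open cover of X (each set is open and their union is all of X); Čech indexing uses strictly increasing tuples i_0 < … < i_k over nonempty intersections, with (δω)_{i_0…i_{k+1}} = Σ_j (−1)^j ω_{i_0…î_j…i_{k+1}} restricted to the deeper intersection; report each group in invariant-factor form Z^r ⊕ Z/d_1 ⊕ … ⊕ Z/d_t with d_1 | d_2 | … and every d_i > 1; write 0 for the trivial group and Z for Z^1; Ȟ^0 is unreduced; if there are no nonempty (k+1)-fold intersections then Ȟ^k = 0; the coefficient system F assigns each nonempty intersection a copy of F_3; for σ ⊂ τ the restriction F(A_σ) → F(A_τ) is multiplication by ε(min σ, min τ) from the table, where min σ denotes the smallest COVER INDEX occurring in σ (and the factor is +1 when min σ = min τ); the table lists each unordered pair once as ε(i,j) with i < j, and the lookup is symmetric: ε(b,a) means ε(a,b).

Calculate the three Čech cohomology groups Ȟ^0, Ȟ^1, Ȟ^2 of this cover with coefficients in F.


Ȟ^0 = 0; Ȟ^1 = 0; Ȟ^2 = Z/3

nerve of the cover:
  A12={p9,p12,p35} A13={p9,p24,p29} A14={p24,p27,p37} A15={p21,p22,p27} A16={p6,p22,p35} A23={p9,p19,p32} A24={p1,p11,p34} A25={p3,p19,p34} A26={p1,p26,p35} A34={p15,p24,p25} A35={p7,p13,p19} A36={p7,p14,p15,p18,p31} A45={p16,p27,p34} A46={p1,p15,p17} A56={p2,p7,p22}
  A123={p9} A126={p35} A134={p24} A145={p27} A156={p22} A235={p19} A245={p34} A246={p1} A346={p15} A356={p7}
C dims 6,15,10; δ0: rk_F3 6; δ1: rk_F3 9
Ȟ^0 = (6 − 6) − 0 = 0, so Ȟ^0 ≅ 0
Ȟ^1 = (15 − 9) − 6 = 0, so Ȟ^1 ≅ 0
Ȟ^2 = (10 − 0) − 9 = 1, so Ȟ^2 ≅ Z/3


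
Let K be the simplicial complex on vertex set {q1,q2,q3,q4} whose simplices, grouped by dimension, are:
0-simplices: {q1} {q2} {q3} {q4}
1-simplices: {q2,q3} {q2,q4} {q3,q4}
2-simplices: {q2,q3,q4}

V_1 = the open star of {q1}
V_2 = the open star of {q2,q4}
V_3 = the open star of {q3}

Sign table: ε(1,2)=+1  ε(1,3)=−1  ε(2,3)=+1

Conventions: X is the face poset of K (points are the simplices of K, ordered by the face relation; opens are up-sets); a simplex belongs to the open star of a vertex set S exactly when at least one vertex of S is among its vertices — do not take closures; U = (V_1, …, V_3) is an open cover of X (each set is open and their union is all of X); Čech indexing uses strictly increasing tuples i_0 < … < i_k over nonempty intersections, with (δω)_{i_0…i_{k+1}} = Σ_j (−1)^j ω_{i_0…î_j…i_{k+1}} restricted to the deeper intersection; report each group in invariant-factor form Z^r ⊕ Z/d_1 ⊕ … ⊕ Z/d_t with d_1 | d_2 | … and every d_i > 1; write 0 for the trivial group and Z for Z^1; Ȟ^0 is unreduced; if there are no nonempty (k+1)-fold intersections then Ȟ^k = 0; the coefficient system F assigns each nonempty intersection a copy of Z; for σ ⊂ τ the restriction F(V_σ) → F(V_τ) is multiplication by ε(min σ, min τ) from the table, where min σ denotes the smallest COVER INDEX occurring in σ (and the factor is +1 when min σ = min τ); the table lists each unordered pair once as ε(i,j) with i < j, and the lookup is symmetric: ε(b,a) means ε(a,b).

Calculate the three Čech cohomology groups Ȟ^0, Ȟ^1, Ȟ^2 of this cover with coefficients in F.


Ȟ^0 = Z^2,  Ȟ^1 = 0,  Ȟ^2 = 0

nonempty overlaps:
  V1={{q1}} V2={{q2},{q4},{q2,q3},{q2,q4},{q3,q4},{q2,q3,q4}} V3={{q3},{q2,q3},{q3,q4},{q2,q3,q4}}
  V23={{q2,q3},{q3,q4},{q2,q3,q4}}
C dims 3,1; δ0: rk 1, SNF 1^1
degree 0: 3−1−0 = 2 → Ȟ^0 ≅ Z^2
degree 1: 1−0−1 = 0 → Ȟ^1 ≅ 0
degree 2: 0−0−0 = 0 → Ȟ^2 ≅ 0


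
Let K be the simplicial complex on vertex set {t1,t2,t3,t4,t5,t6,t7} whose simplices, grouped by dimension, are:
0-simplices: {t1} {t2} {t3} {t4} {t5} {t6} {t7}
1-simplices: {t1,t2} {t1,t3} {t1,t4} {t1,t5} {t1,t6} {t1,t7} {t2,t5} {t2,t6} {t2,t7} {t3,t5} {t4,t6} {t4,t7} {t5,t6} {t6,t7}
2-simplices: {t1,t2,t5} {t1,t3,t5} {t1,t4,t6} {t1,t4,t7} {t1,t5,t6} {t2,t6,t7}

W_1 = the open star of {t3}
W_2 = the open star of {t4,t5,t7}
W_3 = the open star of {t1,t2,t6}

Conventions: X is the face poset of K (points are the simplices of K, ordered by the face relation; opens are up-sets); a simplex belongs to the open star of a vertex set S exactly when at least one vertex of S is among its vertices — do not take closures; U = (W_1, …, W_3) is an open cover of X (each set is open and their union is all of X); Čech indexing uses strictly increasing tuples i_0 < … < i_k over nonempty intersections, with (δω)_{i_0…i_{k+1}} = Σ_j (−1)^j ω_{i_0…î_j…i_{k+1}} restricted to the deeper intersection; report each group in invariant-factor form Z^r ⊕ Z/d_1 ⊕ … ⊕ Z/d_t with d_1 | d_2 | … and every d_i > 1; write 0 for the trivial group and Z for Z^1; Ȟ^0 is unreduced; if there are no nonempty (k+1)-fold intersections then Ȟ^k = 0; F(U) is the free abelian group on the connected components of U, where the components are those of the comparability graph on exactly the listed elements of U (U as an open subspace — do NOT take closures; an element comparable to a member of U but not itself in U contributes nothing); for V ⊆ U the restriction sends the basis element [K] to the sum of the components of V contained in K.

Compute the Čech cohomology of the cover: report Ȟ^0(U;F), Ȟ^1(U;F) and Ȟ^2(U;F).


nonempty overlaps:
  W1={{t3},{t1,t3},{t3,t5},{t1,t3,t5}} W2={{t4},{t5},{t7},{t1,t4},{t1,t5},{t1,t7},{t2,t5},{t2,t7},{t3,t5},{t4,t6},{t4,t7},{t5,t6},{t6,t7},{t1,t2,t5},{t1,t3,t5},{t1,t4,t6},{t1,t4,t7},{t1,t5,t6},{t2,t6,t7}} W3={{t1},{t2},{t6},{t1,t2},{t1,t3},{t1,t4},{t1,t5},{t1,t6},{t1,t7},{t2,t5},{t2,t6},{t2,t7},{t4,t6},{t5,t6},{t6,t7},{t1,t2,t5},{t1,t3,t5},{t1,t4,t6},{t1,t4,t7},{t1,t5,t6},{t2,t6,t7}}
  W12={{t3,t5},{t1,t3,t5}} W13={{t1,t3},{t1,t3,t5}} W23={{t1,t4},{t1,t5},{t1,t7},{t2,t5},{t2,t7},{t4,t6},{t5,t6},{t6,t7},{t1,t2,t5},{t1,t3,t5},{t1,t4,t6},{t1,t4,t7},{t1,t5,t6},{t2,t6,t7}}
  W123={{t1,t3,t5}}
components per intersection:
  W1: {{t3},{t1,t3},{t3,t5},{t1,t3,t5}}
  W2: {{t4},{t7},{t1,t4},{t1,t7},{t2,t7},{t4,t6},{t4,t7},{t6,t7},{t1,t4,t6},{t1,t4,t7},{t2,t6,t7}} {{t5},{t1,t5},{t2,t5},{t3,t5},{t5,t6},{t1,t2,t5},{t1,t3,t5},{t1,t5,t6}}
  W3: {{t1},{t2},{t6},{t1,t2},{t1,t3},{t1,t4},{t1,t5},{t1,t6},{t1,t7},{t2,t5},{t2,t6},{t2,t7},{t4,t6},{t5,t6},{t6,t7},{t1,t2,t5},{t1,t3,t5},{t1,t4,t6},{t1,t4,t7},{t1,t5,t6},{t2,t6,t7}}
  W12: {{t3,t5},{t1,t3,t5}}
  W13: {{t1,t3},{t1,t3,t5}}
  W23: {{t1,t4},{t1,t7},{t4,t6},{t1,t4,t6},{t1,t4,t7}} {{t1,t5},{t2,t5},{t5,t6},{t1,t2,t5},{t1,t3,t5},{t1,t5,t6}} {{t2,t7},{t6,t7},{t2,t6,t7}}
  W123: {{t1,t3,t5}}
C dims 4,5,1; δ0: rk 3, SNF 1^3; δ1: rk 1, SNF 1^1
degree 0: 4−3−0 = 1 → Ȟ^0 ≅ Z
degree 1: 5−1−3 = 1 → Ȟ^1 ≅ Z
degree 2: 1−0−1 = 0 → Ȟ^2 ≅ 0

Ȟ^0(U;F) ≅ Z, Ȟ^1(U;F) ≅ Z, Ȟ^2(U;F) ≅ 0
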